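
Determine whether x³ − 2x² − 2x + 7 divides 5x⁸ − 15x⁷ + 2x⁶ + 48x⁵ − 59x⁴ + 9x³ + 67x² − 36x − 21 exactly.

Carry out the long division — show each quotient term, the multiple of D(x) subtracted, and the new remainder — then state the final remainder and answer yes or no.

R(x) = 0, so D(x) is a factor of P(x). yes

Step 1: lead(5x⁸ − 15x⁷ + 2x⁶ + 48x⁵ − 59x⁴ + 9x³ + 67x² − 36x − 21) ÷ lead(D) = 5x⁸ ÷ x³ = 5x⁵. Subtract (5x⁵)·D = 5x⁸ − 10x⁷ − 10x⁶ + 35x⁵. Remainder: −5x⁷ + 12x⁶ + 13x⁵ − 59x⁴ + 9x³ + 67x² − 36x − 21.
Step 2: lead(−5x⁷ + 12x⁶ + 13x⁵ − 59x⁴ + 9x³ + 67x² − 36x − 21) ÷ lead(D) = −5x⁷ ÷ x³ = −5x⁴. Subtract (−5x⁴)·D = −5x⁷ + 10x⁶ + 10x⁵ − 35x⁴. Remainder: 2x⁶ + 3x⁵ − 24x⁴ + 9x³ + 67x² − 36x − 21.
Step 3: lead(2x⁶ + 3x⁵ − 24x⁴ + 9x³ + 67x² − 36x − 21) ÷ lead(D) = 2x⁶ ÷ x³ = 2x³. Subtract (2x³)·D = 2x⁶ − 4x⁵ − 4x⁴ + 14x³. Remainder: 7x⁵ − 20x⁴ − 5x³ + 67x² − 36x − 21.
Step 4: lead(7x⁵ − 20x⁴ − 5x³ + 67x² − 36x − 21) ÷ lead(D) = 7x⁵ ÷ x³ = 7x². Subtract (7x²)·D = 7x⁵ − 14x⁴ − 14x³ + 49x². Remainder: −6x⁴ + 9x³ + 18x² − 36x − 21.
Step 5: lead(−6x⁴ + 9x³ + 18x² − 36x − 21) ÷ lead(D) = −6x⁴ ÷ x³ = −6x. Subtract (−6x)·D = −6x⁴ + 12x³ + 12x² − 42x. Remainder: −3x³ + 6x² + 6x − 21.
Step 6: lead(−3x³ + 6x² + 6x − 21) ÷ lead(D) = −3x³ ÷ x³ = −3. Subtract (−3)·D = −3x³ + 6x² + 6x − 21. Remainder: 0.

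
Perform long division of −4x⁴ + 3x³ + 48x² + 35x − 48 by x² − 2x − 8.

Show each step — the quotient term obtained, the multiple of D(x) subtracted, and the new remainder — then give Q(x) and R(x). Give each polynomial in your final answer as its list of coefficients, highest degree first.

Step 1: lead(−4x⁴ + 3x³ + 48x² + 35x − 48) ÷ lead(D) = −4x⁴ ÷ x² = −4x². Subtract (−4x²)·D = −4x⁴ + 8x³ + 32x². Remainder: −5x³ + 16x² + 35x − 48.
Step 2: lead(−5x³ + 16x² + 35x − 48) ÷ lead(D) = −5x³ ÷ x² = −5x. Subtract (−5x)·D = −5x³ + 10x² + 40x. Remainder: 6x² − 5x − 48.
Step 3: lead(6x² − 5x − 48) ÷ lead(D) = 6x² ÷ x² = 6. Subtract (6)·D = 6x² − 12x − 48. Remainder: 7x.

Q = [-4, -5, 6]; R = [7, 0]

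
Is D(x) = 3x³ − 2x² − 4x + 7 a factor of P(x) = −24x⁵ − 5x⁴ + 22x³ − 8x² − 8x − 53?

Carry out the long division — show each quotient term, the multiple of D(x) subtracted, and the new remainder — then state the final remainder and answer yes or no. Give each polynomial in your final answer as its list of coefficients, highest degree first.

R = [4, 9, 3], so D(x) is not a factor of P(x). no

Step 1: lead(−24x⁵ − 5x⁴ + 22x³ − 8x² − 8x − 53) ÷ lead(D) = −24x⁵ ÷ 3x³ = −8x². Subtract (−8x²)·D = −24x⁵ + 16x⁴ + 32x³ − 56x². Remainder: −21x⁴ − 10x³ + 48x² − 8x − 53.
Step 2: lead(−21x⁴ − 10x³ + 48x² − 8x − 53) ÷ lead(D) = −21x⁴ ÷ 3x³ = −7x. Subtract (−7x)·D = −21x⁴ + 14x³ + 28x² − 49x. Remainder: −24x³ + 20x² + 41x − 53.
Step 3: lead(−24x³ + 20x² + 41x − 53) ÷ lead(D) = −24x³ ÷ 3x³ = −8. Subtract (−8)·D = −24x³ + 16x² + 32x − 56. Remainder: 4x² + 9x + 3.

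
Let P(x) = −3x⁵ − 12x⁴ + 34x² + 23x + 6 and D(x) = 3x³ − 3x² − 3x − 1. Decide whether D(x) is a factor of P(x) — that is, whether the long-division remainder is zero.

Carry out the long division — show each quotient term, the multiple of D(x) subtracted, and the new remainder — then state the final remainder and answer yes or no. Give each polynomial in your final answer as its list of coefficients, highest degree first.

R = [0], so D(x) is a factor of P(x). yes

Step 1: lead(−3x⁵ − 12x⁴ + 34x² + 23x + 6) ÷ lead(D) = −3x⁵ ÷ 3x³ = −x². Subtract (−x²)·D = −3x⁵ + 3x⁴ + 3x³ + x². Remainder: −15x⁴ − 3x³ + 33x² + 23x + 6.
Step 2: lead(−15x⁴ − 3x³ + 33x² + 23x + 6) ÷ lead(D) = −15x⁴ ÷ 3x³ = −5x. Subtract (−5x)·D = −15x⁴ + 15x³ + 15x² + 5x. Remainder: −18x³ + 18x² + 18x + 6.
Step 3: lead(−18x³ + 18x² + 18x + 6) ÷ lead(D) = −18x³ ÷ 3x³ = −6. Subtract (−6)·D = −18x³ + 18x² + 18x + 6. Remainder: 0.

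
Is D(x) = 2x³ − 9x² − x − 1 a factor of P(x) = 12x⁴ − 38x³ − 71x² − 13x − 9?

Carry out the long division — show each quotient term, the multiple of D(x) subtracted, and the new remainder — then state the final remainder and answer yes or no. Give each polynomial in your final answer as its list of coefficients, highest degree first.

R = [7, 1, -1], so D(x) is not a factor of P(x). no

Step 1: lead(12x⁴ − 38x³ − 71x² − 13x − 9) ÷ lead(D) = 12x⁴ ÷ 2x³ = 6x. Subtract (6x)·D = 12x⁴ − 54x³ − 6x² − 6x. Remainder: 16x³ − 65x² − 7x − 9.
Step 2: lead(16x³ − 65x² − 7x − 9) ÷ lead(D) = 16x³ ÷ 2x³ = 8. Subtract (8)·D = 16x³ − 72x² − 8x − 8. Remainder: 7x² + x − 1.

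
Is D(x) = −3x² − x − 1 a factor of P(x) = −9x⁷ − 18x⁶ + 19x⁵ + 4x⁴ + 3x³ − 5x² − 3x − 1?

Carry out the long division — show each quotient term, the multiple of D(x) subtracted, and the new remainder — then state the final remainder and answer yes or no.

R(x) = 0, so D(x) is a factor of P(x). yes

Step 1: lead(−9x⁷ − 18x⁶ + 19x⁵ + 4x⁴ + 3x³ − 5x² − 3x − 1) ÷ lead(D) = −9x⁷ ÷ −3x² = 3x⁵. Subtract (3x⁵)·D = −9x⁷ − 3x⁶ − 3x⁵. Remainder: −15x⁶ + 22x⁵ + 4x⁴ + 3x³ − 5x² − 3x − 1.
Step 2: lead(−15x⁶ + 22x⁵ + 4x⁴ + 3x³ − 5x² − 3x − 1) ÷ lead(D) = −15x⁶ ÷ −3x² = 5x⁴. Subtract (5x⁴)·D = −15x⁶ − 5x⁵ − 5x⁴. Remainder: 27x⁵ + 9x⁴ + 3x³ − 5x² − 3x − 1.
Step 3: lead(27x⁵ + 9x⁴ + 3x³ − 5x² − 3x − 1) ÷ lead(D) = 27x⁵ ÷ −3x² = −9x³. Subtract (−9x³)·D = 27x⁵ + 9x⁴ + 9x³. Remainder: −6x³ − 5x² − 3x − 1.
Step 4: lead(−6x³ − 5x² − 3x − 1) ÷ lead(D) = −6x³ ÷ −3x² = 2x. Subtract (2x)·D = −6x³ − 2x² − 2x. Remainder: −3x² − x − 1.
Step 5: lead(−3x² − x − 1) ÷ lead(D) = −3x² ÷ −3x² = 1. Subtract (1)·D = −3x² − x − 1. Remainder: 0.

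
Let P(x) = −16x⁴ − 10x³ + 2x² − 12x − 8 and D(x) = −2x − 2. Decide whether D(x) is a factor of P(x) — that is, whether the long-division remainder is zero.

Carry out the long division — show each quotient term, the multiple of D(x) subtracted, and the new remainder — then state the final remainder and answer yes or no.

R(x) = 0, so D(x) is a factor of P(x). yes

Step 1: lead(−16x⁴ − 10x³ + 2x² − 12x − 8) ÷ lead(D) = −16x⁴ ÷ −2x = 8x³. Subtract (8x³)·D = −16x⁴ − 16x³. Remainder: 6x³ + 2x² − 12x − 8.
Step 2: lead(6x³ + 2x² − 12x − 8) ÷ lead(D) = 6x³ ÷ −2x = −3x². Subtract (−3x²)·D = 6x³ + 6x². Remainder: −4x² − 12x − 8.
Step 3: lead(−4x² − 12x − 8) ÷ lead(D) = −4x² ÷ −2x = 2x. Subtract (2x)·D = −4x² − 4x. Remainder: −8x − 8.
Step 4: lead(−8x − 8) ÷ lead(D) = −8x ÷ −2x = 4. Subtract (4)·D = −8x − 8. Remainder: 0.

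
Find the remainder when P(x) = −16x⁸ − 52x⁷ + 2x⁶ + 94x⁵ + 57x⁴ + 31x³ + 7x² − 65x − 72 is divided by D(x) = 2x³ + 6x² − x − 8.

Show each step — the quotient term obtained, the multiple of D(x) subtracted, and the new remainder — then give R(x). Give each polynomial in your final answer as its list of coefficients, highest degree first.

Step 1: lead(−16x⁸ − 52x⁷ + 2x⁶ + 94x⁵ + 57x⁴ + 31x³ + 7x² − 65x − 72) ÷ lead(D) = −16x⁸ ÷ 2x³ = −8x⁵. Subtract (−8x⁵)·D = −16x⁸ − 48x⁷ + 8x⁶ + 64x⁵. Remainder: −4x⁷ − 6x⁶ + 30x⁵ + 57x⁴ + 31x³ + 7x² − 65x − 72.
Step 2: lead(−4x⁷ − 6x⁶ + 30x⁵ + 57x⁴ + 31x³ + 7x² − 65x − 72) ÷ lead(D) = −4x⁷ ÷ 2x³ = −2x⁴. Subtract (−2x⁴)·D = −4x⁷ − 12x⁶ + 2x⁵ + 16x⁴. Remainder: 6x⁶ + 28x⁵ + 41x⁴ + 31x³ + 7x² − 65x − 72.
Step 3: lead(6x⁶ + 28x⁵ + 41x⁴ + 31x³ + 7x² − 65x − 72) ÷ lead(D) = 6x⁶ ÷ 2x³ = 3x³. Subtract (3x³)·D = 6x⁶ + 18x⁵ − 3x⁴ − 24x³. Remainder: 10x⁵ + 44x⁴ + 55x³ + 7x² − 65x − 72.
Step 4: lead(10x⁵ + 44x⁴ + 55x³ + 7x² − 65x − 72) ÷ lead(D) = 10x⁵ ÷ 2x³ = 5x². Subtract (5x²)·D = 10x⁵ + 30x⁴ − 5x³ − 40x². Remainder: 14x⁴ + 60x³ + 47x² − 65x − 72.
Step 5: lead(14x⁴ + 60x³ + 47x² − 65x − 72) ÷ lead(D) = 14x⁴ ÷ 2x³ = 7x. Subtract (7x)·D = 14x⁴ + 42x³ − 7x² − 56x. Remainder: 18x³ + 54x² − 9x − 72.
Step 6: lead(18x³ + 54x² − 9x − 72) ÷ lead(D) = 18x³ ÷ 2x³ = 9. Subtract (9)·D = 18x³ + 54x² − 9x − 72. Remainder: 0.

R = [0]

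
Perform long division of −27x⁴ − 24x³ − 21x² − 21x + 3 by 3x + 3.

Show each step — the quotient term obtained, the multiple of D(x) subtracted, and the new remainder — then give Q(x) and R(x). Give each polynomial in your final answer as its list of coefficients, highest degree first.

Q = [-9, 1, -8, 1]; R = [0]

Step 1: lead(−27x⁴ − 24x³ − 21x² − 21x + 3) ÷ lead(D) = −27x⁴ ÷ 3x = −9x³. Subtract (−9x³)·D = −27x⁴ − 27x³. Remainder: 3x³ − 21x² − 21x + 3.
Step 2: lead(3x³ − 21x² − 21x + 3) ÷ lead(D) = 3x³ ÷ 3x = x². Subtract (x²)·D = 3x³ + 3x². Remainder: −24x² − 21x + 3.
Step 3: lead(−24x² − 21x + 3) ÷ lead(D) = −24x² ÷ 3x = −8x. Subtract (−8x)·D = −24x² − 24x. Remainder: 3x + 3.
Step 4: lead(3x + 3) ÷ lead(D) = 3x ÷ 3x = 1. Subtract (1)·D = 3x + 3. Remainder: 0.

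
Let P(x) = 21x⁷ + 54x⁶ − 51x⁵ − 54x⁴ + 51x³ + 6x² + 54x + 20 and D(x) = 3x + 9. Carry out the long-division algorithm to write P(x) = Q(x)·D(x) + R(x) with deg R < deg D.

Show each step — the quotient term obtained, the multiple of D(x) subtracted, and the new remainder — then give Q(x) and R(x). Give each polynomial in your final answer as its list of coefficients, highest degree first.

Step 1: lead(21x⁷ + 54x⁶ − 51x⁵ − 54x⁴ + 51x³ + 6x² + 54x + 20) ÷ lead(D) = 21x⁷ ÷ 3x = 7x⁶. Subtract (7x⁶)·D = 21x⁷ + 63x⁶. Remainder: −9x⁶ − 51x⁵ − 54x⁴ + 51x³ + 6x² + 54x + 20.
Step 2: lead(−9x⁶ − 51x⁵ − 54x⁴ + 51x³ + 6x² + 54x + 20) ÷ lead(D) = −9x⁶ ÷ 3x = −3x⁵. Subtract (−3x⁵)·D = −9x⁶ − 27x⁵. Remainder: −24x⁵ − 54x⁴ + 51x³ + 6x² + 54x + 20.
Step 3: lead(−24x⁵ − 54x⁴ + 51x³ + 6x² + 54x + 20) ÷ lead(D) = −24x⁵ ÷ 3x = −8x⁴. Subtract (−8x⁴)·D = −24x⁵ − 72x⁴. Remainder: 18x⁴ + 51x³ + 6x² + 54x + 20.
Step 4: lead(18x⁴ + 51x³ + 6x² + 54x + 20) ÷ lead(D) = 18x⁴ ÷ 3x = 6x³. Subtract (6x³)·D = 18x⁴ + 54x³. Remainder: −3x³ + 6x² + 54x + 20.
Step 5: lead(−3x³ + 6x² + 54x + 20) ÷ lead(D) = −3x³ ÷ 3x = −x². Subtract (−x²)·D = −3x³ − 9x². Remainder: 15x² + 54x + 20.
Step 6: lead(15x² + 54x + 20) ÷ lead(D) = 15x² ÷ 3x = 5x. Subtract (5x)·D = 15x² + 45x. Remainder: 9x + 20.
Step 7: lead(9x + 20) ÷ lead(D) = 9x ÷ 3x = 3. Subtract (3)·D = 9x + 27. Remainder: −7.

Q = [7, -3, -8, 6, -1, 5, 3]; R = [-7]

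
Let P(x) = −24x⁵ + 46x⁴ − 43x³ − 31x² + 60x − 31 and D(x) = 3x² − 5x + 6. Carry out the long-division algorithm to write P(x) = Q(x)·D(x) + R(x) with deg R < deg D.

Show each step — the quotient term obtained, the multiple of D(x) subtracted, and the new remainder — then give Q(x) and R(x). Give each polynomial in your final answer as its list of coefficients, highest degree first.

Step 1: lead(−24x⁵ + 46x⁴ − 43x³ − 31x² + 60x − 31) ÷ lead(D) = −24x⁵ ÷ 3x² = −8x³. Subtract (−8x³)·D = −24x⁵ + 40x⁴ − 48x³. Remainder: 6x⁴ + 5x³ − 31x² + 60x − 31.
Step 2: lead(6x⁴ + 5x³ − 31x² + 60x − 31) ÷ lead(D) = 6x⁴ ÷ 3x² = 2x². Subtract (2x²)·D = 6x⁴ − 10x³ + 12x². Remainder: 15x³ − 43x² + 60x − 31.
Step 3: lead(15x³ − 43x² + 60x − 31) ÷ lead(D) = 15x³ ÷ 3x² = 5x. Subtract (5x)·D = 15x³ − 25x² + 30x. Remainder: −18x² + 30x − 31.
Step 4: lead(−18x² + 30x − 31) ÷ lead(D) = −18x² ÷ 3x² = −6. Subtract (−6)·D = −18x² + 30x − 36. Remainder: 5.

Q = [-8, 2, 5, -6]; R = [5]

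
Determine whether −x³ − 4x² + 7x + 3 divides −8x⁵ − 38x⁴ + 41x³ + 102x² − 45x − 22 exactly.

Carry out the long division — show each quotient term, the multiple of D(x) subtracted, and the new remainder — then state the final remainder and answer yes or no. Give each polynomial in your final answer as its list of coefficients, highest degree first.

R = [5], so D(x) is not a factor of P(x). no

Step 1: lead(−8x⁵ − 38x⁴ + 41x³ + 102x² − 45x − 22) ÷ lead(D) = −8x⁵ ÷ −x³ = 8x². Subtract (8x²)·D = −8x⁵ − 32x⁴ + 56x³ + 24x². Remainder: −6x⁴ − 15x³ + 78x² − 45x − 22.
Step 2: lead(−6x⁴ − 15x³ + 78x² − 45x − 22) ÷ lead(D) = −6x⁴ ÷ −x³ = 6x. Subtract (6x)·D = −6x⁴ − 24x³ + 42x² + 18x. Remainder: 9x³ + 36x² − 63x − 22.
Step 3: lead(9x³ + 36x² − 63x − 22) ÷ lead(D) = 9x³ ÷ −x³ = −9. Subtract (−9)·D = 9x³ + 36x² − 63x − 27. Remainder: 5.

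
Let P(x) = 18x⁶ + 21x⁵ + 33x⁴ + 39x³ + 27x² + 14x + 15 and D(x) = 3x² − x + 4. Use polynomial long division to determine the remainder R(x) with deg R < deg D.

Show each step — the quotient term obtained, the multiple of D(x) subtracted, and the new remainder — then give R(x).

R(x) = 4x + 7

Step 1: lead(18x⁶ + 21x⁵ + 33x⁴ + 39x³ + 27x² + 14x + 15) ÷ lead(D) = 18x⁶ ÷ 3x² = 6x⁴. Subtract (6x⁴)·D = 18x⁶ − 6x⁵ + 24x⁴. Remainder: 27x⁵ + 9x⁴ + 39x³ + 27x² + 14x + 15.
Step 2: lead(27x⁵ + 9x⁴ + 39x³ + 27x² + 14x + 15) ÷ lead(D) = 27x⁵ ÷ 3x² = 9x³. Subtract (9x³)·D = 27x⁵ − 9x⁴ + 36x³. Remainder: 18x⁴ + 3x³ + 27x² + 14x + 15.
Step 3: lead(18x⁴ + 3x³ + 27x² + 14x + 15) ÷ lead(D) = 18x⁴ ÷ 3x² = 6x². Subtract (6x²)·D = 18x⁴ − 6x³ + 24x². Remainder: 9x³ + 3x² + 14x + 15.
Step 4: lead(9x³ + 3x² + 14x + 15) ÷ lead(D) = 9x³ ÷ 3x² = 3x. Subtract (3x)·D = 9x³ − 3x² + 12x. Remainder: 6x² + 2x + 15.
Step 5: lead(6x² + 2x + 15) ÷ lead(D) = 6x² ÷ 3x² = 2. Subtract (2)·D = 6x² − 2x + 8. Remainder: 4x + 7.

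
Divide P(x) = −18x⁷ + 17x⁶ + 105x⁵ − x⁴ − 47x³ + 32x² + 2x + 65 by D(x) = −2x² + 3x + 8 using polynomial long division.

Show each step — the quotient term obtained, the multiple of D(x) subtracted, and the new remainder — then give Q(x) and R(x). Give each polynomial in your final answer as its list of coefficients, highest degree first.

Step 1: lead(−18x⁷ + 17x⁶ + 105x⁵ − x⁴ − 47x³ + 32x² + 2x + 65) ÷ lead(D) = −18x⁷ ÷ −2x² = 9x⁵. Subtract (9x⁵)·D = −18x⁷ + 27x⁶ + 72x⁵. Remainder: −10x⁶ + 33x⁵ − x⁴ − 47x³ + 32x² + 2x + 65.
Step 2: lead(−10x⁶ + 33x⁵ − x⁴ − 47x³ + 32x² + 2x + 65) ÷ lead(D) = −10x⁶ ÷ −2x² = 5x⁴. Subtract (5x⁴)·D = −10x⁶ + 15x⁵ + 40x⁴. Remainder: 18x⁵ − 41x⁴ − 47x³ + 32x² + 2x + 65.
Step 3: lead(18x⁵ − 41x⁴ − 47x³ + 32x² + 2x + 65) ÷ lead(D) = 18x⁵ ÷ −2x² = −9x³. Subtract (−9x³)·D = 18x⁵ − 27x⁴ − 72x³. Remainder: −14x⁴ + 25x³ + 32x² + 2x + 65.
Step 4: lead(−14x⁴ + 25x³ + 32x² + 2x + 65) ÷ lead(D) = −14x⁴ ÷ −2x² = 7x². Subtract (7x²)·D = −14x⁴ + 21x³ + 56x². Remainder: 4x³ − 24x² + 2x + 65.
Step 5: lead(4x³ − 24x² + 2x + 65) ÷ lead(D) = 4x³ ÷ −2x² = −2x. Subtract (−2x)·D = 4x³ − 6x² − 16x. Remainder: −18x² + 18x + 65.
Step 6: lead(−18x² + 18x + 65) ÷ lead(D) = −18x² ÷ −2x² = 9. Subtract (9)·D = −18x² + 27x + 72. Remainder: −9x − 7.

Q = [9, 5, -9, 7, -2, 9]; R = [-9, -7]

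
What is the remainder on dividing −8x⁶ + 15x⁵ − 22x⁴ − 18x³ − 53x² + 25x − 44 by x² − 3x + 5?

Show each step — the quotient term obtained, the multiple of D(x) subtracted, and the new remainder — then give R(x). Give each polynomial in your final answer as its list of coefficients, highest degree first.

R = [1, -4]

Step 1: lead(−8x⁶ + 15x⁵ − 22x⁴ − 18x³ − 53x² + 25x − 44) ÷ lead(D) = −8x⁶ ÷ x² = −8x⁴. Subtract (−8x⁴)·D = −8x⁶ + 24x⁵ − 40x⁴. Remainder: −9x⁵ + 18x⁴ − 18x³ − 53x² + 25x − 44.
Step 2: lead(−9x⁵ + 18x⁴ − 18x³ − 53x² + 25x − 44) ÷ lead(D) = −9x⁵ ÷ x² = −9x³. Subtract (−9x³)·D = −9x⁵ + 27x⁴ − 45x³. Remainder: −9x⁴ + 27x³ − 53x² + 25x − 44.
Step 3: lead(−9x⁴ + 27x³ − 53x² + 25x − 44) ÷ lead(D) = −9x⁴ ÷ x² = −9x². Subtract (−9x²)·D = −9x⁴ + 27x³ − 45x². Remainder: −8x² + 25x − 44.
Step 4: lead(−8x² + 25x − 44) ÷ lead(D) = −8x² ÷ x² = −8. Subtract (−8)·D = −8x² + 24x − 40. Remainder: x − 4.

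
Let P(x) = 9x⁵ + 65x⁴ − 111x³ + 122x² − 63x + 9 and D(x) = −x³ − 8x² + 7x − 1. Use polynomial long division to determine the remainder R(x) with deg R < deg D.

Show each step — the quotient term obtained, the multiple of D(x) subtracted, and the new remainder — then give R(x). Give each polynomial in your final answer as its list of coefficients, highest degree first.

R = [1]

Step 1: lead(9x⁵ + 65x⁴ − 111x³ + 122x² − 63x + 9) ÷ lead(D) = 9x⁵ ÷ −x³ = −9x². Subtract (−9x²)·D = 9x⁵ + 72x⁴ − 63x³ + 9x². Remainder: −7x⁴ − 48x³ + 113x² − 63x + 9.
Step 2: lead(−7x⁴ − 48x³ + 113x² − 63x + 9) ÷ lead(D) = −7x⁴ ÷ −x³ = 7x. Subtract (7x)·D = −7x⁴ − 56x³ + 49x² − 7x. Remainder: 8x³ + 64x² − 56x + 9.
Step 3: lead(8x³ + 64x² − 56x + 9) ÷ lead(D) = 8x³ ÷ −x³ = −8. Subtract (−8)·D = 8x³ + 64x² − 56x + 8. Remainder: 1.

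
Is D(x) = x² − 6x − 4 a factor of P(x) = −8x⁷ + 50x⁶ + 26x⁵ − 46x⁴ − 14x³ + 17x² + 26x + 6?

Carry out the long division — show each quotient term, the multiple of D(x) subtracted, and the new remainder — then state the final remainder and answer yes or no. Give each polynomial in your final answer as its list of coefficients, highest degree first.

R = [-6], so D(x) is not a factor of P(x). no

Step 1: lead(−8x⁷ + 50x⁶ + 26x⁵ − 46x⁴ − 14x³ + 17x² + 26x + 6) ÷ lead(D) = −8x⁷ ÷ x² = −8x⁵. Subtract (−8x⁵)·D = −8x⁷ + 48x⁶ + 32x⁵. Remainder: 2x⁶ − 6x⁵ − 46x⁴ − 14x³ + 17x² + 26x + 6.
Step 2: lead(2x⁶ − 6x⁵ − 46x⁴ − 14x³ + 17x² + 26x + 6) ÷ lead(D) = 2x⁶ ÷ x² = 2x⁴. Subtract (2x⁴)·D = 2x⁶ − 12x⁵ − 8x⁴. Remainder: 6x⁵ − 38x⁴ − 14x³ + 17x² + 26x + 6.
Step 3: lead(6x⁵ − 38x⁴ − 14x³ + 17x² + 26x + 6) ÷ lead(D) = 6x⁵ ÷ x² = 6x³. Subtract (6x³)·D = 6x⁵ − 36x⁴ − 24x³. Remainder: −2x⁴ + 10x³ + 17x² + 26x + 6.
Step 4: lead(−2x⁴ + 10x³ + 17x² + 26x + 6) ÷ lead(D) = −2x⁴ ÷ x² = −2x². Subtract (−2x²)·D = −2x⁴ + 12x³ + 8x². Remainder: −2x³ + 9x² + 26x + 6.
Step 5: lead(−2x³ + 9x² + 26x + 6) ÷ lead(D) = −2x³ ÷ x² = −2x. Subtract (−2x)·D = −2x³ + 12x² + 8x. Remainder: −3x² + 18x + 6.
Step 6: lead(−3x² + 18x + 6) ÷ lead(D) = −3x² ÷ x² = −3. Subtract (−3)·D = −3x² + 18x + 12. Remainder: −6.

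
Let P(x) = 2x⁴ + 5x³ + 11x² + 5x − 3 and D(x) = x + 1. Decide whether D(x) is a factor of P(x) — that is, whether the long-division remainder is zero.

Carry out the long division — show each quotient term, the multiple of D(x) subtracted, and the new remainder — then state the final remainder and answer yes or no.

R(x) = 0, so D(x) is a factor of P(x). yes

Step 1: lead(2x⁴ + 5x³ + 11x² + 5x − 3) ÷ lead(D) = 2x⁴ ÷ x = 2x³. Subtract (2x³)·D = 2x⁴ + 2x³. Remainder: 3x³ + 11x² + 5x − 3.
Step 2: lead(3x³ + 11x² + 5x − 3) ÷ lead(D) = 3x³ ÷ x = 3x². Subtract (3x²)·D = 3x³ + 3x². Remainder: 8x² + 5x − 3.
Step 3: lead(8x² + 5x − 3) ÷ lead(D) = 8x² ÷ x = 8x. Subtract (8x)·D = 8x² + 8x. Remainder: −3x − 3.
Step 4: lead(−3x − 3) ÷ lead(D) = −3x ÷ x = −3. Subtract (−3)·D = −3x − 3. Remainder: 0.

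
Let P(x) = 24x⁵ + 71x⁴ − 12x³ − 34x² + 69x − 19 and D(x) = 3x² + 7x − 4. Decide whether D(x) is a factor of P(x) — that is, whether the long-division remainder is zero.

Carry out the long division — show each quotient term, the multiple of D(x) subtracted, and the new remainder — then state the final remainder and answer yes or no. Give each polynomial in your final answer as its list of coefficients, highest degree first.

Step 1: lead(24x⁵ + 71x⁴ − 12x³ − 34x² + 69x − 19) ÷ lead(D) = 24x⁵ ÷ 3x² = 8x³. Subtract (8x³)·D = 24x⁵ + 56x⁴ − 32x³. Remainder: 15x⁴ + 20x³ − 34x² + 69x − 19.
Step 2: lead(15x⁴ + 20x³ − 34x² + 69x − 19) ÷ lead(D) = 15x⁴ ÷ 3x² = 5x². Subtract (5x²)·D = 15x⁴ + 35x³ − 20x². Remainder: −15x³ − 14x² + 69x − 19.
Step 3: lead(−15x³ − 14x² + 69x − 19) ÷ lead(D) = −15x³ ÷ 3x² = −5x. Subtract (−5x)·D = −15x³ − 35x² + 20x. Remainder: 21x² + 49x − 19.
Step 4: lead(21x² + 49x − 19) ÷ lead(D) = 21x² ÷ 3x² = 7. Subtract (7)·D = 21x² + 49x − 28. Remainder: 9.

R = [9], so D(x) is not a factor of P(x). no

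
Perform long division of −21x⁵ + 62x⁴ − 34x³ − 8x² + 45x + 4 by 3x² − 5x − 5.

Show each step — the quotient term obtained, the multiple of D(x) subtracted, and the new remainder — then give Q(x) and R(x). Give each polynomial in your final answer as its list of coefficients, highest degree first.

Q = [-7, 9, -8, -1]; R = [-1]

Step 1: lead(−21x⁵ + 62x⁴ − 34x³ − 8x² + 45x + 4) ÷ lead(D) = −21x⁵ ÷ 3x² = −7x³. Subtract (−7x³)·D = −21x⁵ + 35x⁴ + 35x³. Remainder: 27x⁴ − 69x³ − 8x² + 45x + 4.
Step 2: lead(27x⁴ − 69x³ − 8x² + 45x + 4) ÷ lead(D) = 27x⁴ ÷ 3x² = 9x². Subtract (9x²)·D = 27x⁴ − 45x³ − 45x². Remainder: −24x³ + 37x² + 45x + 4.
Step 3: lead(−24x³ + 37x² + 45x + 4) ÷ lead(D) = −24x³ ÷ 3x² = −8x. Subtract (−8x)·D = −24x³ + 40x² + 40x. Remainder: −3x² + 5x + 4.
Step 4: lead(−3x² + 5x + 4) ÷ lead(D) = −3x² ÷ 3x² = −1. Subtract (−1)·D = −3x² + 5x + 5. Remainder: −1.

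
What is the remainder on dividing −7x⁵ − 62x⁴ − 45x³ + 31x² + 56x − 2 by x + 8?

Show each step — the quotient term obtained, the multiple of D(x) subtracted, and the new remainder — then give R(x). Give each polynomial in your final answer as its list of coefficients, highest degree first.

Step 1: lead(−7x⁵ − 62x⁴ − 45x³ + 31x² + 56x − 2) ÷ lead(D) = −7x⁵ ÷ x = −7x⁴. Subtract (−7x⁴)·D = −7x⁵ − 56x⁴. Remainder: −6x⁴ − 45x³ + 31x² + 56x − 2.
Step 2: lead(−6x⁴ − 45x³ + 31x² + 56x − 2) ÷ lead(D) = −6x⁴ ÷ x = −6x³. Subtract (−6x³)·D = −6x⁴ − 48x³. Remainder: 3x³ + 31x² + 56x − 2.
Step 3: lead(3x³ + 31x² + 56x − 2) ÷ lead(D) = 3x³ ÷ x = 3x². Subtract (3x²)·D = 3x³ + 24x². Remainder: 7x² + 56x − 2.
Step 4: lead(7x² + 56x − 2) ÷ lead(D) = 7x² ÷ x = 7x. Subtract (7x)·D = 7x² + 56x. Remainder: −2.

R = [-2]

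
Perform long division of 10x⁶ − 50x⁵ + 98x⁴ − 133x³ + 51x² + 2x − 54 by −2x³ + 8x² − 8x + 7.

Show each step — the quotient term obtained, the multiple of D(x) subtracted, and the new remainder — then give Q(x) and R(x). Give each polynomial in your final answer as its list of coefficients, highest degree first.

Step 1: lead(10x⁶ − 50x⁵ + 98x⁴ − 133x³ + 51x² + 2x − 54) ÷ lead(D) = 10x⁶ ÷ −2x³ = −5x³. Subtract (−5x³)·D = 10x⁶ − 40x⁵ + 40x⁴ − 35x³. Remainder: −10x⁵ + 58x⁴ − 98x³ + 51x² + 2x − 54.
Step 2: lead(−10x⁵ + 58x⁴ − 98x³ + 51x² + 2x − 54) ÷ lead(D) = −10x⁵ ÷ −2x³ = 5x². Subtract (5x²)·D = −10x⁵ + 40x⁴ − 40x³ + 35x². Remainder: 18x⁴ − 58x³ + 16x² + 2x − 54.
Step 3: lead(18x⁴ − 58x³ + 16x² + 2x − 54) ÷ lead(D) = 18x⁴ ÷ −2x³ = −9x. Subtract (−9x)·D = 18x⁴ − 72x³ + 72x² − 63x. Remainder: 14x³ − 56x² + 65x − 54.
Step 4: lead(14x³ − 56x² + 65x − 54) ÷ lead(D) = 14x³ ÷ −2x³ = −7. Subtract (−7)·D = 14x³ − 56x² + 56x − 49. Remainder: 9x − 5.

Q = [-5, 5, -9, -7]; R = [9, -5]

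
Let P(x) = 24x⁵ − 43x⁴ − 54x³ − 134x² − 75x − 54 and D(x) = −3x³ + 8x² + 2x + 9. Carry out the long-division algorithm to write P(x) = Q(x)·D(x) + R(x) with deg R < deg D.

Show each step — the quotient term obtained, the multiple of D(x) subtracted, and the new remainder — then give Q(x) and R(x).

Q(x) = −8x² − 7x − 6; R(x) = 0

Step 1: lead(24x⁵ − 43x⁴ − 54x³ − 134x² − 75x − 54) ÷ lead(D) = 24x⁵ ÷ −3x³ = −8x². Subtract (−8x²)·D = 24x⁵ − 64x⁴ − 16x³ − 72x². Remainder: 21x⁴ − 38x³ − 62x² − 75x − 54.
Step 2: lead(21x⁴ − 38x³ − 62x² − 75x − 54) ÷ lead(D) = 21x⁴ ÷ −3x³ = −7x. Subtract (−7x)·D = 21x⁴ − 56x³ − 14x² − 63x. Remainder: 18x³ − 48x² − 12x − 54.
Step 3: lead(18x³ − 48x² − 12x − 54) ÷ lead(D) = 18x³ ÷ −3x³ = −6. Subtract (−6)·D = 18x³ − 48x² − 12x − 54. Remainder: 0.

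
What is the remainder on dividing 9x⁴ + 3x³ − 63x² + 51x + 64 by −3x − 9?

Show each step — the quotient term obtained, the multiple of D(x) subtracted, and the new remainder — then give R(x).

Step 1: lead(9x⁴ + 3x³ − 63x² + 51x + 64) ÷ lead(D) = 9x⁴ ÷ −3x = −3x³. Subtract (−3x³)·D = 9x⁴ + 27x³. Remainder: −24x³ − 63x² + 51x + 64.
Step 2: lead(−24x³ − 63x² + 51x + 64) ÷ lead(D) = −24x³ ÷ −3x = 8x². Subtract (8x²)·D = −24x³ − 72x². Remainder: 9x² + 51x + 64.
Step 3: lead(9x² + 51x + 64) ÷ lead(D) = 9x² ÷ −3x = −3x. Subtract (−3x)·D = 9x² + 27x. Remainder: 24x + 64.
Step 4: lead(24x + 64) ÷ lead(D) = 24x ÷ −3x = −8. Subtract (−8)·D = 24x + 72. Remainder: −8.

R(x) = −8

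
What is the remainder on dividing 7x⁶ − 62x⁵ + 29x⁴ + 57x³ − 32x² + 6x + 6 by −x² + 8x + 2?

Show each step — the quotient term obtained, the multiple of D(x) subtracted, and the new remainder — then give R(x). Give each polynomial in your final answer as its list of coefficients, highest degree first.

R = [2]

Step 1: lead(7x⁶ − 62x⁵ + 29x⁴ + 57x³ − 32x² + 6x + 6) ÷ lead(D) = 7x⁶ ÷ −x² = −7x⁴. Subtract (−7x⁴)·D = 7x⁶ − 56x⁵ − 14x⁴. Remainder: −6x⁵ + 43x⁴ + 57x³ − 32x² + 6x + 6.
Step 2: lead(−6x⁵ + 43x⁴ + 57x³ − 32x² + 6x + 6) ÷ lead(D) = −6x⁵ ÷ −x² = 6x³. Subtract (6x³)·D = −6x⁵ + 48x⁴ + 12x³. Remainder: −5x⁴ + 45x³ − 32x² + 6x + 6.
Step 3: lead(−5x⁴ + 45x³ − 32x² + 6x + 6) ÷ lead(D) = −5x⁴ ÷ −x² = 5x². Subtract (5x²)·D = −5x⁴ + 40x³ + 10x². Remainder: 5x³ − 42x² + 6x + 6.
Step 4: lead(5x³ − 42x² + 6x + 6) ÷ lead(D) = 5x³ ÷ −x² = −5x. Subtract (−5x)·D = 5x³ − 40x² − 10x. Remainder: −2x² + 16x + 6.
Step 5: lead(−2x² + 16x + 6) ÷ lead(D) = −2x² ÷ −x² = 2. Subtract (2)·D = −2x² + 16x + 4. Remainder: 2.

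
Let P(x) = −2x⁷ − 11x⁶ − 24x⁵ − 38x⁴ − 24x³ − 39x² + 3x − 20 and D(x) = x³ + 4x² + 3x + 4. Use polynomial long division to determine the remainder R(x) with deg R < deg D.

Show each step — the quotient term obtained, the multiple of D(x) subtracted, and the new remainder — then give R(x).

R(x) = 9x + 4

Step 1: lead(−2x⁷ − 11x⁶ − 24x⁵ − 38x⁴ − 24x³ − 39x² + 3x − 20) ÷ lead(D) = −2x⁷ ÷ x³ = −2x⁴. Subtract (−2x⁴)·D = −2x⁷ − 8x⁶ − 6x⁵ − 8x⁴. Remainder: −3x⁶ − 18x⁵ − 30x⁴ − 24x³ − 39x² + 3x − 20.
Step 2: lead(−3x⁶ − 18x⁵ − 30x⁴ − 24x³ − 39x² + 3x − 20) ÷ lead(D) = −3x⁶ ÷ x³ = −3x³. Subtract (−3x³)·D = −3x⁶ − 12x⁵ − 9x⁴ − 12x³. Remainder: −6x⁵ − 21x⁴ − 12x³ − 39x² + 3x − 20.
Step 3: lead(−6x⁵ − 21x⁴ − 12x³ − 39x² + 3x − 20) ÷ lead(D) = −6x⁵ ÷ x³ = −6x². Subtract (−6x²)·D = −6x⁵ − 24x⁴ − 18x³ − 24x². Remainder: 3x⁴ + 6x³ − 15x² + 3x − 20.
Step 4: lead(3x⁴ + 6x³ − 15x² + 3x − 20) ÷ lead(D) = 3x⁴ ÷ x³ = 3x. Subtract (3x)·D = 3x⁴ + 12x³ + 9x² + 12x. Remainder: −6x³ − 24x² − 9x − 20.
Step 5: lead(−6x³ − 24x² − 9x − 20) ÷ lead(D) = −6x³ ÷ x³ = −6. Subtract (−6)·D = −6x³ − 24x² − 18x − 24. Remainder: 9x + 4.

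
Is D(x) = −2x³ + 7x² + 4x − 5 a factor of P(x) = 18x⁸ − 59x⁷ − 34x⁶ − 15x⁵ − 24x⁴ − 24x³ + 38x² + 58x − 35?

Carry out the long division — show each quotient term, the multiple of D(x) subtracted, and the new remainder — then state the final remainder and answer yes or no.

R(x) = 3x², so D(x) is not a factor of P(x). no

Step 1: lead(18x⁸ − 59x⁷ − 34x⁶ − 15x⁵ − 24x⁴ − 24x³ + 38x² + 58x − 35) ÷ lead(D) = 18x⁸ ÷ −2x³ = −9x⁵. Subtract (−9x⁵)·D = 18x⁸ − 63x⁷ − 36x⁶ + 45x⁵. Remainder: 4x⁷ + 2x⁶ − 60x⁵ − 24x⁴ − 24x³ + 38x² + 58x − 35.
Step 2: lead(4x⁷ + 2x⁶ − 60x⁵ − 24x⁴ − 24x³ + 38x² + 58x − 35) ÷ lead(D) = 4x⁷ ÷ −2x³ = −2x⁴. Subtract (−2x⁴)·D = 4x⁷ − 14x⁶ − 8x⁵ + 10x⁴. Remainder: 16x⁶ − 52x⁵ − 34x⁴ − 24x³ + 38x² + 58x − 35.
Step 3: lead(16x⁶ − 52x⁵ − 34x⁴ − 24x³ + 38x² + 58x − 35) ÷ lead(D) = 16x⁶ ÷ −2x³ = −8x³. Subtract (−8x³)·D = 16x⁶ − 56x⁵ − 32x⁴ + 40x³. Remainder: 4x⁵ − 2x⁴ − 64x³ + 38x² + 58x − 35.
Step 4: lead(4x⁵ − 2x⁴ − 64x³ + 38x² + 58x − 35) ÷ lead(D) = 4x⁵ ÷ −2x³ = −2x². Subtract (−2x²)·D = 4x⁵ − 14x⁴ − 8x³ + 10x². Remainder: 12x⁴ − 56x³ + 28x² + 58x − 35.
Step 5: lead(12x⁴ − 56x³ + 28x² + 58x − 35) ÷ lead(D) = 12x⁴ ÷ −2x³ = −6x. Subtract (−6x)·D = 12x⁴ − 42x³ − 24x² + 30x. Remainder: −14x³ + 52x² + 28x − 35.
Step 6: lead(−14x³ + 52x² + 28x − 35) ÷ lead(D) = −14x³ ÷ −2x³ = 7. Subtract (7)·D = −14x³ + 49x² + 28x − 35. Remainder: 3x².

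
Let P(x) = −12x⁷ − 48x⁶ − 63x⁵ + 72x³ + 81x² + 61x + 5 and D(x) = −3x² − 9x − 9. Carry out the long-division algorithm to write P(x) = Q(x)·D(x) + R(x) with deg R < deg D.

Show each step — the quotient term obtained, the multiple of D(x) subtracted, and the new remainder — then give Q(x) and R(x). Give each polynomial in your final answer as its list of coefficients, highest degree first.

Q = [4, 4, -3, -3, -6, 0]; R = [7, 5]

Step 1: lead(−12x⁷ − 48x⁶ − 63x⁵ + 72x³ + 81x² + 61x + 5) ÷ lead(D) = −12x⁷ ÷ −3x² = 4x⁵. Subtract (4x⁵)·D = −12x⁷ − 36x⁶ − 36x⁵. Remainder: −12x⁶ − 27x⁵ + 72x³ + 81x² + 61x + 5.
Step 2: lead(−12x⁶ − 27x⁵ + 72x³ + 81x² + 61x + 5) ÷ lead(D) = −12x⁶ ÷ −3x² = 4x⁴. Subtract (4x⁴)·D = −12x⁶ − 36x⁵ − 36x⁴. Remainder: 9x⁵ + 36x⁴ + 72x³ + 81x² + 61x + 5.
Step 3: lead(9x⁵ + 36x⁴ + 72x³ + 81x² + 61x + 5) ÷ lead(D) = 9x⁵ ÷ −3x² = −3x³. Subtract (−3x³)·D = 9x⁵ + 27x⁴ + 27x³. Remainder: 9x⁴ + 45x³ + 81x² + 61x + 5.
Step 4: lead(9x⁴ + 45x³ + 81x² + 61x + 5) ÷ lead(D) = 9x⁴ ÷ −3x² = −3x². Subtract (−3x²)·D = 9x⁴ + 27x³ + 27x². Remainder: 18x³ + 54x² + 61x + 5.
Step 5: lead(18x³ + 54x² + 61x + 5) ÷ lead(D) = 18x³ ÷ −3x² = −6x. Subtract (−6x)·D = 18x³ + 54x² + 54x. Remainder: 7x + 5.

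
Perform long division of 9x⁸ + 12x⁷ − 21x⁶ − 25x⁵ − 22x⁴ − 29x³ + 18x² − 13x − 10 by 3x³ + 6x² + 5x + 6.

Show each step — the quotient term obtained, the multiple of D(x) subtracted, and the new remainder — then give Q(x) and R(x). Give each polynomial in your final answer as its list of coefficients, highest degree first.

Step 1: lead(9x⁸ + 12x⁷ − 21x⁶ − 25x⁵ − 22x⁴ − 29x³ + 18x² − 13x − 10) ÷ lead(D) = 9x⁸ ÷ 3x³ = 3x⁵. Subtract (3x⁵)·D = 9x⁸ + 18x⁷ + 15x⁶ + 18x⁵. Remainder: −6x⁷ − 36x⁶ − 43x⁵ − 22x⁴ − 29x³ + 18x² − 13x − 10.
Step 2: lead(−6x⁷ − 36x⁶ − 43x⁵ − 22x⁴ − 29x³ + 18x² − 13x − 10) ÷ lead(D) = −6x⁷ ÷ 3x³ = −2x⁴. Subtract (−2x⁴)·D = −6x⁷ − 12x⁶ − 10x⁵ − 12x⁴. Remainder: −24x⁶ − 33x⁵ − 10x⁴ − 29x³ + 18x² − 13x − 10.
Step 3: lead(−24x⁶ − 33x⁵ − 10x⁴ − 29x³ + 18x² − 13x − 10) ÷ lead(D) = −24x⁶ ÷ 3x³ = −8x³. Subtract (−8x³)·D = −24x⁶ − 48x⁵ − 40x⁴ − 48x³. Remainder: 15x⁵ + 30x⁴ + 19x³ + 18x² − 13x − 10.
Step 4: lead(15x⁵ + 30x⁴ + 19x³ + 18x² − 13x − 10) ÷ lead(D) = 15x⁵ ÷ 3x³ = 5x². Subtract (5x²)·D = 15x⁵ + 30x⁴ + 25x³ + 30x². Remainder: −6x³ − 12x² − 13x − 10.
Step 5: lead(−6x³ − 12x² − 13x − 10) ÷ lead(D) = −6x³ ÷ 3x³ = −2. Subtract (−2)·D = −6x³ − 12x² − 10x − 12. Remainder: −3x + 2.

Q = [3, -2, -8, 5, 0, -2]; R = [-3, 2]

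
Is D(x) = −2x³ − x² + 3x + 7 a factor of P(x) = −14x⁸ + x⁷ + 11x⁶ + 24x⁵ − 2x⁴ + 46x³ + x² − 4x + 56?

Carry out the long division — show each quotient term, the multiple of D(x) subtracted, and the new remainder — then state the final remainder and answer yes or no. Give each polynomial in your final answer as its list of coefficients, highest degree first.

Step 1: lead(−14x⁸ + x⁷ + 11x⁶ + 24x⁵ − 2x⁴ + 46x³ + x² − 4x + 56) ÷ lead(D) = −14x⁸ ÷ −2x³ = 7x⁵. Subtract (7x⁵)·D = −14x⁸ − 7x⁷ + 21x⁶ + 49x⁵. Remainder: 8x⁷ − 10x⁶ − 25x⁵ − 2x⁴ + 46x³ + x² − 4x + 56.
Step 2: lead(8x⁷ − 10x⁶ − 25x⁵ − 2x⁴ + 46x³ + x² − 4x + 56) ÷ lead(D) = 8x⁷ ÷ −2x³ = −4x⁴. Subtract (−4x⁴)·D = 8x⁷ + 4x⁶ − 12x⁵ − 28x⁴. Remainder: −14x⁶ − 13x⁵ + 26x⁴ + 46x³ + x² − 4x + 56.
Step 3: lead(−14x⁶ − 13x⁵ + 26x⁴ + 46x³ + x² − 4x + 56) ÷ lead(D) = −14x⁶ ÷ −2x³ = 7x³. Subtract (7x³)·D = −14x⁶ − 7x⁵ + 21x⁴ + 49x³. Remainder: −6x⁵ + 5x⁴ − 3x³ + x² − 4x + 56.
Step 4: lead(−6x⁵ + 5x⁴ − 3x³ + x² − 4x + 56) ÷ lead(D) = −6x⁵ ÷ −2x³ = 3x². Subtract (3x²)·D = −6x⁵ − 3x⁴ + 9x³ + 21x². Remainder: 8x⁴ − 12x³ − 20x² − 4x + 56.
Step 5: lead(8x⁴ − 12x³ − 20x² − 4x + 56) ÷ lead(D) = 8x⁴ ÷ −2x³ = −4x. Subtract (−4x)·D = 8x⁴ + 4x³ − 12x² − 28x. Remainder: −16x³ − 8x² + 24x + 56.
Step 6: lead(−16x³ − 8x² + 24x + 56) ÷ lead(D) = −16x³ ÷ −2x³ = 8. Subtract (8)·D = −16x³ − 8x² + 24x + 56. Remainder: 0.

R = [0], so D(x) is a factor of P(x). yes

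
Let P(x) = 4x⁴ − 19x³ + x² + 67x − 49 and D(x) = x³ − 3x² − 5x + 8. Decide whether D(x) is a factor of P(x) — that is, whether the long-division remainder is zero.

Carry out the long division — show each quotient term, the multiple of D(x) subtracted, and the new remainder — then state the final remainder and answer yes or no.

R(x) = 7, so D(x) is not a factor of P(x). no

Step 1: lead(4x⁴ − 19x³ + x² + 67x − 49) ÷ lead(D) = 4x⁴ ÷ x³ = 4x. Subtract (4x)·D = 4x⁴ − 12x³ − 20x² + 32x. Remainder: −7x³ + 21x² + 35x − 49.
Step 2: lead(−7x³ + 21x² + 35x − 49) ÷ lead(D) = −7x³ ÷ x³ = −7. Subtract (−7)·D = −7x³ + 21x² + 35x − 56. Remainder: 7.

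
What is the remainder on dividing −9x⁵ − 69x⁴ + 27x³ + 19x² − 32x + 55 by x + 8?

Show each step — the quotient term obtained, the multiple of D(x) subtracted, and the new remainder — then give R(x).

Step 1: lead(−9x⁵ − 69x⁴ + 27x³ + 19x² − 32x + 55) ÷ lead(D) = −9x⁵ ÷ x = −9x⁴. Subtract (−9x⁴)·D = −9x⁵ − 72x⁴. Remainder: 3x⁴ + 27x³ + 19x² − 32x + 55.
Step 2: lead(3x⁴ + 27x³ + 19x² − 32x + 55) ÷ lead(D) = 3x⁴ ÷ x = 3x³. Subtract (3x³)·D = 3x⁴ + 24x³. Remainder: 3x³ + 19x² − 32x + 55.
Step 3: lead(3x³ + 19x² − 32x + 55) ÷ lead(D) = 3x³ ÷ x = 3x². Subtract (3x²)·D = 3x³ + 24x². Remainder: −5x² − 32x + 55.
Step 4: lead(−5x² − 32x + 55) ÷ lead(D) = −5x² ÷ x = −5x. Subtract (−5x)·D = −5x² − 40x. Remainder: 8x + 55.
Step 5: lead(8x + 55) ÷ lead(D) = 8x ÷ x = 8. Subtract (8)·D = 8x + 64. Remainder: −9.

R(x) = −9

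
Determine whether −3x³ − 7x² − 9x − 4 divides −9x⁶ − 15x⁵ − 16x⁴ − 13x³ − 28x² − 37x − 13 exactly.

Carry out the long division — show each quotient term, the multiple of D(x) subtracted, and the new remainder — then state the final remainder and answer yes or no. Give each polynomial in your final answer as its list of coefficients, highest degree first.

Step 1: lead(−9x⁶ − 15x⁵ − 16x⁴ − 13x³ − 28x² − 37x − 13) ÷ lead(D) = −9x⁶ ÷ −3x³ = 3x³. Subtract (3x³)·D = −9x⁶ − 21x⁵ − 27x⁴ − 12x³. Remainder: 6x⁵ + 11x⁴ − x³ − 28x² − 37x − 13.
Step 2: lead(6x⁵ + 11x⁴ − x³ − 28x² − 37x − 13) ÷ lead(D) = 6x⁵ ÷ −3x³ = −2x². Subtract (−2x²)·D = 6x⁵ + 14x⁴ + 18x³ + 8x². Remainder: −3x⁴ − 19x³ − 36x² − 37x − 13.
Step 3: lead(−3x⁴ − 19x³ − 36x² − 37x − 13) ÷ lead(D) = −3x⁴ ÷ −3x³ = x. Subtract (x)·D = −3x⁴ − 7x³ − 9x² − 4x. Remainder: −12x³ − 27x² − 33x − 13.
Step 4: lead(−12x³ − 27x² − 33x − 13) ÷ lead(D) = −12x³ ÷ −3x³ = 4. Subtract (4)·D = −12x³ − 28x² − 36x − 16. Remainder: x² + 3x + 3.

R = [1, 3, 3], so D(x) is not a factor of P(x). no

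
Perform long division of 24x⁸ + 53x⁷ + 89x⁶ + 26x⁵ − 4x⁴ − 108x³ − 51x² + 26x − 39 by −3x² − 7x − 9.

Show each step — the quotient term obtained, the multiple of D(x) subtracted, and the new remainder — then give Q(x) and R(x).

Step 1: lead(24x⁸ + 53x⁷ + 89x⁶ + 26x⁵ − 4x⁴ − 108x³ − 51x² + 26x − 39) ÷ lead(D) = 24x⁸ ÷ −3x² = −8x⁶. Subtract (−8x⁶)·D = 24x⁸ + 56x⁷ + 72x⁶. Remainder: −3x⁷ + 17x⁶ + 26x⁵ − 4x⁴ − 108x³ − 51x² + 26x − 39.
Step 2: lead(−3x⁷ + 17x⁶ + 26x⁵ − 4x⁴ − 108x³ − 51x² + 26x − 39) ÷ lead(D) = −3x⁷ ÷ −3x² = x⁵. Subtract (x⁵)·D = −3x⁷ − 7x⁶ − 9x⁵. Remainder: 24x⁶ + 35x⁵ − 4x⁴ − 108x³ − 51x² + 26x − 39.
Step 3: lead(24x⁶ + 35x⁵ − 4x⁴ − 108x³ − 51x² + 26x − 39) ÷ lead(D) = 24x⁶ ÷ −3x² = −8x⁴. Subtract (−8x⁴)·D = 24x⁶ + 56x⁵ + 72x⁴. Remainder: −21x⁵ − 76x⁴ − 108x³ − 51x² + 26x − 39.
Step 4: lead(−21x⁵ − 76x⁴ − 108x³ − 51x² + 26x − 39) ÷ lead(D) = −21x⁵ ÷ −3x² = 7x³. Subtract (7x³)·D = −21x⁵ − 49x⁴ − 63x³. Remainder: −27x⁴ − 45x³ − 51x² + 26x − 39.
Step 5: lead(−27x⁴ − 45x³ − 51x² + 26x − 39) ÷ lead(D) = −27x⁴ ÷ −3x² = 9x². Subtract (9x²)·D = −27x⁴ − 63x³ − 81x². Remainder: 18x³ + 30x² + 26x − 39.
Step 6: lead(18x³ + 30x² + 26x − 39) ÷ lead(D) = 18x³ ÷ −3x² = −6x. Subtract (−6x)·D = 18x³ + 42x² + 54x. Remainder: −12x² − 28x − 39.
Step 7: lead(−12x² − 28x − 39) ÷ lead(D) = −12x² ÷ −3x² = 4. Subtract (4)·D = −12x² − 28x − 36. Remainder: −3.

Q(x) = −8x⁶ + x⁵ − 8x⁴ + 7x³ + 9x² − 6x + 4; R(x) = −3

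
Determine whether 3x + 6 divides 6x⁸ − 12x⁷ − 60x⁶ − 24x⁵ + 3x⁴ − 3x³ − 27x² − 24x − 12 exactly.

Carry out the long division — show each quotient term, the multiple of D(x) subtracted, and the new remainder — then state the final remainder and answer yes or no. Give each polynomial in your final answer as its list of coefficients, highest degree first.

R = [0], so D(x) is a factor of P(x). yes

Step 1: lead(6x⁸ − 12x⁷ − 60x⁶ − 24x⁵ + 3x⁴ − 3x³ − 27x² − 24x − 12) ÷ lead(D) = 6x⁸ ÷ 3x = 2x⁷. Subtract (2x⁷)·D = 6x⁸ + 12x⁷. Remainder: −24x⁷ − 60x⁶ − 24x⁵ + 3x⁴ − 3x³ − 27x² − 24x − 12.
Step 2: lead(−24x⁷ − 60x⁶ − 24x⁵ + 3x⁴ − 3x³ − 27x² − 24x − 12) ÷ lead(D) = −24x⁷ ÷ 3x = −8x⁶. Subtract (−8x⁶)·D = −24x⁷ − 48x⁶. Remainder: −12x⁶ − 24x⁵ + 3x⁴ − 3x³ − 27x² − 24x − 12.
Step 3: lead(−12x⁶ − 24x⁵ + 3x⁴ − 3x³ − 27x² − 24x − 12) ÷ lead(D) = −12x⁶ ÷ 3x = −4x⁵. Subtract (−4x⁵)·D = −12x⁶ − 24x⁵. Remainder: 3x⁴ − 3x³ − 27x² − 24x − 12.
Step 4: lead(3x⁴ − 3x³ − 27x² − 24x − 12) ÷ lead(D) = 3x⁴ ÷ 3x = x³. Subtract (x³)·D = 3x⁴ + 6x³. Remainder: −9x³ − 27x² − 24x − 12.
Step 5: lead(−9x³ − 27x² − 24x − 12) ÷ lead(D) = −9x³ ÷ 3x = −3x². Subtract (−3x²)·D = −9x³ − 18x². Remainder: −9x² − 24x − 12.
Step 6: lead(−9x² − 24x − 12) ÷ lead(D) = −9x² ÷ 3x = −3x. Subtract (−3x)·D = −9x² − 18x. Remainder: −6x − 12.
Step 7: lead(−6x − 12) ÷ lead(D) = −6x ÷ 3x = −2. Subtract (−2)·D = −6x − 12. Remainder: 0.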